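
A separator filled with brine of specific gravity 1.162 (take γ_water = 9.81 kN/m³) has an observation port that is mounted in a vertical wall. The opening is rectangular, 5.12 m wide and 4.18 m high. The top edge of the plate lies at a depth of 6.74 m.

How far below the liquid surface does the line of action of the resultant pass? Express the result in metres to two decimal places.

h_p = 8.99 m

γ = 1.162 × 9.81 = 11.39922 kN/m³.
The centroid lies 4.18/2 = 2.09 m below the top edge, so the centroid depth is h_c = 6.74 + 2.09 = 8.83 m.
A = 5.12 × 4.18 = 21.4016 m².
Resultant F = γ·h_c·A = 11.39922 × 8.83 × 21.4016 = 2154.18 kN.
I_c = b·h³/12 = 5.12 × 4.18³/12 = 31.1614 m⁴.
Centre of pressure: y_p = y_c + I_c/(y_c·A) = 8.83 + 31.1614/(8.83 × 21.4016) = 8.83 + 0.164896 = 8.9949 m along the plane.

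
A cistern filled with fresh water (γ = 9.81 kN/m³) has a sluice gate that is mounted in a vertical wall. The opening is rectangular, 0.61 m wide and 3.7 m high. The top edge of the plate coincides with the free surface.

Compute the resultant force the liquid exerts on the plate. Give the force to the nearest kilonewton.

F ≈ 41 kN

γ = 9.81 kN/m³.
The centroid lies 3.7/2 = 1.85 m below the top edge, so the centroid depth is h_c = 1.85 m.
A = 0.61 × 3.7 = 2.257 m².
Resultant F = γ·h_c·A = 9.81 × 1.85 × 2.257 = 40.9612 kN.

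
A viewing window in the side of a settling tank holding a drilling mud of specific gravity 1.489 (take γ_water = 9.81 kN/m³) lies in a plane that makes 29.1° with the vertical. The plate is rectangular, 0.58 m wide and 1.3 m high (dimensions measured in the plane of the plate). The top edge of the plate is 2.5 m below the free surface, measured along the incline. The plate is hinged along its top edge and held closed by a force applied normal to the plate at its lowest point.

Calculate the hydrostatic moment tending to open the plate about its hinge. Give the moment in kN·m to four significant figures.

M ≈ 21.06 kN·m

γ = 1.489 × 9.81 = 14.60709 kN/m³.
The plate makes 29.1° with the vertical, i.e. θ = 90° − 29.1° = 60.9° to the horizontal. Measuring y along the incline from the free-surface line, vertical depth h = y·sinθ with sinθ = 0.873772.
The centroid lies 1.3/2 = 0.65 m below the top edge, so y_c = 2.5 + 0.65 = 3.15 m and h_c = 3.15 × 0.873772 = 2.75238 m.
A = 0.58 × 1.3 = 0.754 m².
Resultant F = γ·h_c·A = 14.60709 × 2.75238 × 0.754 = 30.314 kN.
I_c = b·h³/12 = 0.58 × 1.3³/12 = 0.106188 m⁴.
Centre of pressure: y_p = y_c + I_c/(y_c·A) = 3.15 + 0.106188/(3.15 × 0.754) = 3.15 + 0.0447089 = 3.19471 m along the plane.
The resultant acts 0.65 + 0.0447089 = 0.694709 m (along the plate) below the hinge at the top edge, so the moment about the hinge is M = F × 0.694709 = 30.314 × 0.694709 = 21.0594 kN·m.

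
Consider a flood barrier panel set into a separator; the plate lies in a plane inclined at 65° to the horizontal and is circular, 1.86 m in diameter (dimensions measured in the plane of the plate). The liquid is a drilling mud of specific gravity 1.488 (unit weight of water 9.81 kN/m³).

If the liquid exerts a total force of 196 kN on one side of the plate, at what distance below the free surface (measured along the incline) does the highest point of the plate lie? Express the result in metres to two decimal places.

γ = 1.488 × 9.81 = 14.59728 kN/m³.
A = π(0.93)² = 2.71716 m².
From F = γ·h_c·A, the centroid depth is h_c = 196/(14.59728 × 2.71716) = 4.94162 m.
Let θ = 65° be the plate's angle to the horizontal; measure y along the incline from where the plane meets the free surface. Vertical depth h = y·sinθ with sinθ = 0.906308.
Along the incline, y_c = h_c/sinθ = 4.94162/0.906308 = 5.45247 m.
The centroid is at the centre, 0.93 m below the top of the plate, so the highest point sits at y_top = 5.45247 − 0.93 = 4.52247 m along the incline.

y_top ≈ 4.52 m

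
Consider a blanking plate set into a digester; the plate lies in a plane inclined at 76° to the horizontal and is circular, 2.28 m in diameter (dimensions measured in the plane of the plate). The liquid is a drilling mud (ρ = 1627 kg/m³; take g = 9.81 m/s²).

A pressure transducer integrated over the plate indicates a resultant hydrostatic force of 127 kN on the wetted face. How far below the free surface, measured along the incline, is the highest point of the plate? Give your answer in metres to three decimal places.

y_top ≈ 0.869 m

γ = ρg = 1627 × 9.81 / 1000 = 15.96087 kN/m³.
A = π(1.14)² = 4.08281 m².
From F = γ·h_c·A, the centroid depth is h_c = 127/(15.96087 × 4.08281) = 1.94889 m.
Let θ = 76° be the plate's angle to the horizontal; measure y along the incline from where the plane meets the free surface. Vertical depth h = y·sinθ with sinθ = 0.970296.
Along the incline, y_c = h_c/sinθ = 1.94889/0.970296 = 2.00855 m.
The centroid is at the centre, 1.14 m below the top of the plate, so the highest point sits at y_top = 2.00855 − 1.14 = 0.86855 m along the incline.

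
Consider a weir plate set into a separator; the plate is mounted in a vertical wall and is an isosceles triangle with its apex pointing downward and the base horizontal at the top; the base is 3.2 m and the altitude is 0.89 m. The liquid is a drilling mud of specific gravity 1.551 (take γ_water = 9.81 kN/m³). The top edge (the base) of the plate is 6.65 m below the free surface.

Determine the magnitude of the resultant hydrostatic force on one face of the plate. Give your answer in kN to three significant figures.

γ = 1.551 × 9.81 = 15.21531 kN/m³.
With the apex down, the centroid sits h/3 = 0.89/3 = 0.296667 m below the base (the top edge), so the centroid depth is h_c = 6.65 + 0.296667 = 6.94667 m.
A = ½ × 3.2 × 0.89 = 1.424 m².
Resultant F = γ·h_c·A = 15.21531 × 6.94667 × 1.424 = 150.511 kN.

F ≈ 151 kN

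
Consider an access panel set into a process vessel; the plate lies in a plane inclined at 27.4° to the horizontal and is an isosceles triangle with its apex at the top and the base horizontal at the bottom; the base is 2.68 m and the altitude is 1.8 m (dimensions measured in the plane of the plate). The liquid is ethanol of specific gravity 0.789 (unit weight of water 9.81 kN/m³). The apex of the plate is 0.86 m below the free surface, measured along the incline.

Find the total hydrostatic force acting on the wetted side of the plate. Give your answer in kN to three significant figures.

γ = 0.789 × 9.81 = 7.74009 kN/m³.
Let θ = 27.4° be the plate's angle to the horizontal; measure y along the incline from where the plane meets the free surface. Vertical depth h = y·sinθ with sinθ = 0.460200.
With the apex up, the centroid sits 2h/3 = 2 × 1.8/3 = 1.2 m below the apex, so y_c = 0.86 + 1.2 = 2.06 m and h_c = 2.06 × 0.460200 = 0.948012 m.
A = ½ × 2.68 × 1.8 = 2.412 m².
Resultant F = γ·h_c·A = 7.74009 × 0.948012 × 2.412 = 17.6985 kN.

F ≈ 17.7 kN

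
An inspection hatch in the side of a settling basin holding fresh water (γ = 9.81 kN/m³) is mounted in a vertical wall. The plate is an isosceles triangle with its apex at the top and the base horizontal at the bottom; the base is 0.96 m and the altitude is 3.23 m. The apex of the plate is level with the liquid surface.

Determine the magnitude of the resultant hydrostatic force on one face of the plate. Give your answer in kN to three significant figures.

γ = 9.81 kN/m³.
With the apex up, the centroid sits 2h/3 = 2 × 3.23/3 = 2.15333 m below the apex, so the centroid depth is h_c = 2.15333 m.
A = ½ × 0.96 × 3.23 = 1.5504 m².
Resultant F = γ·h_c·A = 9.81 × 2.15333 × 1.5504 = 32.7509 kN.

F ≈ 32.8 kN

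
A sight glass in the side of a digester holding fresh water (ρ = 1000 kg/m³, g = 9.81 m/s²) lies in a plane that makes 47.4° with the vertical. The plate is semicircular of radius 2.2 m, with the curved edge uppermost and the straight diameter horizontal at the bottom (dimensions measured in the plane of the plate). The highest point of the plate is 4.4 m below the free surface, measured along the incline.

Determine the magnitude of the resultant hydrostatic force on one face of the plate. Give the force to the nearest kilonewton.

γ = ρg = 1000 × 9.81 = 9810 N/m³ = 9.81 kN/m³.
The plate makes 47.4° with the vertical, i.e. θ = 90° − 47.4° = 42.6° to the horizontal. Measuring y along the incline from the free-surface line, vertical depth h = y·sinθ with sinθ = 0.676876.
The centroid lies 4r/(3π) = 0.933709 m above the diameter, so r − 4r/(3π) = 2.2 − 0.933709 = 1.26629 m below the topmost point, so y_c = 4.4 + 1.26629 = 5.66629 m and h_c = 5.66629 × 0.676876 = 3.83538 m.
A = πr²/2 = π × 2.2²/2 = 7.60265 m².
Resultant F = γ·h_c·A = 9.81 × 3.83538 × 7.60265 = 286.05 kN.

F ≈ 286 kN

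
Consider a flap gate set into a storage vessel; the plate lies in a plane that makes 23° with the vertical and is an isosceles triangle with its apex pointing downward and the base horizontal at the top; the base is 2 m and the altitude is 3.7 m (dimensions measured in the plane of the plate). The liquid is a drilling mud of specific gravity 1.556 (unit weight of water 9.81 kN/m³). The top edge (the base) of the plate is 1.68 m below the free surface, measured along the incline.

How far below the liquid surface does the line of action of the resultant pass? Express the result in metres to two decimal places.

γ = 1.556 × 9.81 = 15.26436 kN/m³.
The plate makes 23° with the vertical, i.e. θ = 90° − 23° = 67° to the horizontal. Measuring y along the incline from the free-surface line, vertical depth h = y·sinθ with sinθ = 0.920505.
With the apex down, the centroid sits h/3 = 3.7/3 = 1.23333 m below the base (the top edge), so y_c = 1.68 + 1.23333 = 2.91333 m and h_c = 2.91333 × 0.920505 = 2.68173 m.
A = ½ × 2 × 3.7 = 3.7 m².
Resultant F = γ·h_c·A = 15.26436 × 2.68173 × 3.7 = 151.459 kN.
I_c = b·h³/36 = 2 × 3.7³/36 = 2.81406 m⁴.
Centre of pressure: y_p = y_c + I_c/(y_c·A) = 2.91333 + 2.81406/(2.91333 × 3.7) = 2.91333 + 0.261061 = 3.17439 m along the plane.
Vertically, h_p = y_p·sinθ = 3.17439 × 0.920505 = 2.92204 m.

h_p = 2.92 m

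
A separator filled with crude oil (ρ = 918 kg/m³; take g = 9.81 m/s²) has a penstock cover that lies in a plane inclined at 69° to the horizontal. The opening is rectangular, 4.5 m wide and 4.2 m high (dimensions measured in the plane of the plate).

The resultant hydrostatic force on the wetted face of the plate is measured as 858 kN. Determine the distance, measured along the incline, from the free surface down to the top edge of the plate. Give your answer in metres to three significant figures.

γ = ρg = 918 × 9.81 / 1000 = 9.00558 kN/m³.
A = 4.5 × 4.2 = 18.9 m².
From F = γ·h_c·A, the centroid depth is h_c = 858/(9.00558 × 18.9) = 5.04097 m.
Let θ = 69° be the plate's angle to the horizontal; measure y along the incline from where the plane meets the free surface. Vertical depth h = y·sinθ with sinθ = 0.933580.
Along the incline, y_c = h_c/sinθ = 5.04097/0.933580 = 5.39961 m.
The centroid lies 4.2/2 = 2.1 m below the top edge, so the top edge sits at y_top = 5.39961 − 2.1 = 3.29961 m along the incline.

y_top ≈ 3.30 m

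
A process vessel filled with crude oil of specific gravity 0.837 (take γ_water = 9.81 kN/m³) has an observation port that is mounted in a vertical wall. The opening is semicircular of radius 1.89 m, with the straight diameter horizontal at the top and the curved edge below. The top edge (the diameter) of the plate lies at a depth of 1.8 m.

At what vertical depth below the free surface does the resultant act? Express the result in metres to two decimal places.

h_p = 2.70 m

γ = 0.837 × 9.81 = 8.21097 kN/m³.
The centroid of a semicircle lies 4r/(3π) = 0.802141 m from the diameter, here below the top edge, so the centroid depth is h_c = 1.8 + 0.802141 = 2.60214 m.
A = πr²/2 = π × 1.89²/2 = 5.61104 m².
Resultant F = γ·h_c·A = 8.21097 × 2.60214 × 5.61104 = 119.886 kN.
I_c = (π/8 − 8/(9π))·r⁴ = 0.109757 × 1.89⁴ = 1.40049 m⁴.
Centre of pressure: y_p = y_c + I_c/(y_c·A) = 2.60214 + 1.40049/(2.60214 × 5.61104) = 2.60214 + 0.0959193 = 2.69806 m along the plane.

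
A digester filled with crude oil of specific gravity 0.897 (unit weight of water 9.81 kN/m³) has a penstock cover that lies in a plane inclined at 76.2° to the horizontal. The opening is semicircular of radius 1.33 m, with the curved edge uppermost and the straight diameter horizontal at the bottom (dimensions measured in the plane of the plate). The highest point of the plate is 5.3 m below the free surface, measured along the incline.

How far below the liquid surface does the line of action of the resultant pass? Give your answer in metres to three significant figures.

γ = 0.897 × 9.81 = 8.79957 kN/m³.
Let θ = 76.2° be the plate's angle to the horizontal; measure y along the incline from where the plane meets the free surface. Vertical depth h = y·sinθ with sinθ = 0.971134.
The centroid lies 4r/(3π) = 0.56447 m above the diameter, so r − 4r/(3π) = 1.33 − 0.56447 = 0.76553 m below the topmost point, so y_c = 5.3 + 0.76553 = 6.06553 m and h_c = 6.06553 × 0.971134 = 5.89044 m.
A = πr²/2 = π × 1.33²/2 = 2.77858 m².
Resultant F = γ·h_c·A = 8.79957 × 5.89044 × 2.77858 = 144.023 kN.
I_c = (π/8 − 8/(9π))·r⁴ = 0.109757 × 1.33⁴ = 0.34343 m⁴.
Centre of pressure: y_p = y_c + I_c/(y_c·A) = 6.06553 + 0.34343/(6.06553 × 2.77858) = 6.06553 + 0.0203773 = 6.08591 m along the plane.
Vertically, h_p = y_p·sinθ = 6.08591 × 0.971134 = 5.91023 m.

h_p = 5.91 m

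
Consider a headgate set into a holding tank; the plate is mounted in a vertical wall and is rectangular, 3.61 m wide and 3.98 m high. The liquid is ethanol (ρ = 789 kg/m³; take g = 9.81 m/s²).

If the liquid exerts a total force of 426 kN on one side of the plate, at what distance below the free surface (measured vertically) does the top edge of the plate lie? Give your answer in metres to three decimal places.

d_top ≈ 1.841 m

γ = ρg = 789 × 9.81 / 1000 = 7.74009 kN/m³.
A = 3.61 × 3.98 = 14.3678 m².
From F = γ·h_c·A, the centroid depth is h_c = 426/(7.74009 × 14.3678) = 3.83066 m.
The centroid lies 3.98/2 = 1.99 m below the top edge, so the top edge sits at h_top = 3.83066 − 1.99 = 1.84066 m below the surface.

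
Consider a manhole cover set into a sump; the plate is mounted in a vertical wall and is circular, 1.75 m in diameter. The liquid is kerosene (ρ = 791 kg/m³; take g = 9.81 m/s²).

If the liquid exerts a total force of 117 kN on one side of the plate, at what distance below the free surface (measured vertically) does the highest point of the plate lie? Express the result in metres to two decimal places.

γ = ρg = 791 × 9.81 / 1000 = 7.75971 kN/m³.
A = π(0.875)² = 2.40528 m².
From F = γ·h_c·A, the centroid depth is h_c = 117/(7.75971 × 2.40528) = 6.26866 m.
The centroid is at the centre, 0.875 m below the top of the plate, so the highest point sits at h_top = 6.26866 − 0.875 = 5.39366 m below the surface.

d_top ≈ 5.39 m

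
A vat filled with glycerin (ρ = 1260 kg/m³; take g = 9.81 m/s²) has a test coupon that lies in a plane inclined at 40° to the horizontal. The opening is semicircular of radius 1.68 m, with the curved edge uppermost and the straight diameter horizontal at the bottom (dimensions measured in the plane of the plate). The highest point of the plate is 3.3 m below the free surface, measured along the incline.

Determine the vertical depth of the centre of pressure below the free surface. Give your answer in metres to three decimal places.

γ = ρg = 1260 × 9.81 / 1000 = 12.3606 kN/m³.
Let θ = 40° be the plate's angle to the horizontal; measure y along the incline from where the plane meets the free surface. Vertical depth h = y·sinθ with sinθ = 0.642788.
The centroid lies 4r/(3π) = 0.713014 m above the diameter, so r − 4r/(3π) = 1.68 − 0.713014 = 0.966986 m below the topmost point, so y_c = 3.3 + 0.966986 = 4.26699 m and h_c = 4.26699 × 0.642788 = 2.74277 m.
A = πr²/2 = π × 1.68²/2 = 4.43342 m².
Resultant F = γ·h_c·A = 12.3606 × 2.74277 × 4.43342 = 150.303 kN.
I_c = (π/8 − 8/(9π))·r⁴ = 0.109757 × 1.68⁴ = 0.874318 m⁴.
Centre of pressure: y_p = y_c + I_c/(y_c·A) = 4.26699 + 0.874318/(4.26699 × 4.43342) = 4.26699 + 0.0462178 = 4.31321 m along the plane.
Vertically, h_p = y_p·sinθ = 4.31321 × 0.642788 = 2.77248 m.

h_p = 2.772 m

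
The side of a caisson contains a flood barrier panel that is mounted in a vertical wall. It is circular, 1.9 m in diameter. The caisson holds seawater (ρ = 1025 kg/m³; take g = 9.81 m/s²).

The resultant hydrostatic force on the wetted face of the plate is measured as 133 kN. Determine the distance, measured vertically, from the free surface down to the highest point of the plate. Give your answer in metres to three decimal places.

γ = ρg = 1025 × 9.81 / 1000 = 10.05525 kN/m³.
A = π(0.95)² = 2.83529 m².
From F = γ·h_c·A, the centroid depth is h_c = 133/(10.05525 × 2.83529) = 4.6651 m.
The centroid is at the centre, 0.95 m below the top of the plate, so the highest point sits at h_top = 4.6651 − 0.95 = 3.7151 m below the surface.

d_top ≈ 3.715 m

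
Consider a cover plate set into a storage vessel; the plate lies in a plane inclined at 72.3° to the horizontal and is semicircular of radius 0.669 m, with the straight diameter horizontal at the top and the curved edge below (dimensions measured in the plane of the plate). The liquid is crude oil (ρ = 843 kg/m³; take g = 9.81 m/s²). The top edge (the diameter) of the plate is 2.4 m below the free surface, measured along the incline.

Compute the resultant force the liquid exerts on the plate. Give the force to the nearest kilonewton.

F ≈ 15 kN

γ = ρg = 843 × 9.81 / 1000 = 8.26983 kN/m³.
Let θ = 72.3° be the plate's angle to the horizontal; measure y along the incline from where the plane meets the free surface. Vertical depth h = y·sinθ with sinθ = 0.952661.
The centroid of a semicircle lies 4r/(3π) = 0.283932 m from the diameter, here below the top edge, so y_c = 2.4 + 0.283932 = 2.68393 m and h_c = 2.68393 × 0.952661 = 2.55688 m.
A = πr²/2 = π × 0.669²/2 = 0.703027 m².
Resultant F = γ·h_c·A = 8.26983 × 2.55688 × 0.703027 = 14.8655 kN.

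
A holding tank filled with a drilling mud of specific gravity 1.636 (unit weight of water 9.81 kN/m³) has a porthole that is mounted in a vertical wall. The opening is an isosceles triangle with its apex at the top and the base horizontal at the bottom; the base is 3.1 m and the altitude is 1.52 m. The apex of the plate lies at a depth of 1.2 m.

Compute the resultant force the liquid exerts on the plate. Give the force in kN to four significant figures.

γ = 1.636 × 9.81 = 16.04916 kN/m³.
With the apex up, the centroid sits 2h/3 = 2 × 1.52/3 = 1.01333 m below the apex, so the centroid depth is h_c = 1.2 + 1.01333 = 2.21333 m.
A = ½ × 3.1 × 1.52 = 2.356 m².
Resultant F = γ·h_c·A = 16.04916 × 2.21333 × 2.356 = 83.69 kN.

F ≈ 83.69 kN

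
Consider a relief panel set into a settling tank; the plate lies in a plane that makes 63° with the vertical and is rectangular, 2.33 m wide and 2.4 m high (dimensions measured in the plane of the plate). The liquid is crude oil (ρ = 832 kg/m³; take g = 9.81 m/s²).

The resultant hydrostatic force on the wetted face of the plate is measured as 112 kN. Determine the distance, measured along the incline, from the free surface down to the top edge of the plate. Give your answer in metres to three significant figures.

γ = ρg = 832 × 9.81 / 1000 = 8.16192 kN/m³.
A = 2.33 × 2.4 = 5.592 m².
From F = γ·h_c·A, the centroid depth is h_c = 112/(8.16192 × 5.592) = 2.45391 m.
The plate makes 63° with the vertical, i.e. θ = 90° − 63° = 27° to the horizontal. Measuring y along the incline from the free-surface line, vertical depth h = y·sinθ with sinθ = 0.453990.
Along the incline, y_c = h_c/sinθ = 2.45391/0.453990 = 5.40521 m.
The centroid lies 2.4/2 = 1.2 m below the top edge, so the top edge sits at y_top = 5.40521 − 1.2 = 4.20521 m along the incline.

y_top ≈ 4.21 m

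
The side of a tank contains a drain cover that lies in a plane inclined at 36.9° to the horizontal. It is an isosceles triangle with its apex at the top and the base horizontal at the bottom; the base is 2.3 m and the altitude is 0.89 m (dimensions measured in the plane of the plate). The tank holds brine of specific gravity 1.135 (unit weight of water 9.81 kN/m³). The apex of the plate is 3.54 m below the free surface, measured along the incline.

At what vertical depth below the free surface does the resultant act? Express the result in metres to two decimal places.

h_p = 2.49 m

γ = 1.135 × 9.81 = 11.13435 kN/m³.
Let θ = 36.9° be the plate's angle to the horizontal; measure y along the incline from where the plane meets the free surface. Vertical depth h = y·sinθ with sinθ = 0.600420.
With the apex up, the centroid sits 2h/3 = 2 × 0.89/3 = 0.593333 m below the apex, so y_c = 3.54 + 0.593333 = 4.13333 m and h_c = 4.13333 × 0.600420 = 2.48173 m.
A = ½ × 2.3 × 0.89 = 1.0235 m².
Resultant F = γ·h_c·A = 11.13435 × 2.48173 × 1.0235 = 28.2818 kN.
I_c = b·h³/36 = 2.3 × 0.89³/36 = 0.0450397 m⁴.
Centre of pressure: y_p = y_c + I_c/(y_c·A) = 4.13333 + 0.0450397/(4.13333 × 1.0235) = 4.13333 + 0.0106465 = 4.14398 m along the plane.
Vertically, h_p = y_p·sinθ = 4.14398 × 0.600420 = 2.48813 m.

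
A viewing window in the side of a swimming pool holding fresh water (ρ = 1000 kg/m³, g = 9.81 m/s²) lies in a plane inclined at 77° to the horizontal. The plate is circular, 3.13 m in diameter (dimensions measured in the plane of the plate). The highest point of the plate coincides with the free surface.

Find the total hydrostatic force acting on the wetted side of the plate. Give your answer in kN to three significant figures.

F ≈ 115 kN

γ = ρg = 1000 × 9.81 = 9810 N/m³ = 9.81 kN/m³.
Let θ = 77° be the plate's angle to the horizontal; measure y along the incline from where the plane meets the free surface. Vertical depth h = y·sinθ with sinθ = 0.974370.
The centroid is at the centre, 1.565 m below the top of the plate, so y_c = 1.565 m and h_c = 1.565 × 0.974370 = 1.52489 m.
A = π(1.565)² = 7.69447 m².
Resultant F = γ·h_c·A = 9.81 × 1.52489 × 7.69447 = 115.103 kN.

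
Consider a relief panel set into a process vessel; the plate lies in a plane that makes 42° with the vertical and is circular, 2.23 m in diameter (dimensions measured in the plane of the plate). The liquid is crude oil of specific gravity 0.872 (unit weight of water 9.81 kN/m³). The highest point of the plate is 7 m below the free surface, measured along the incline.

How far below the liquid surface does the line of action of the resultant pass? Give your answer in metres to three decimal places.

γ = 0.872 × 9.81 = 8.55432 kN/m³.
The plate makes 42° with the vertical, i.e. θ = 90° − 42° = 48° to the horizontal. Measuring y along the incline from the free-surface line, vertical depth h = y·sinθ with sinθ = 0.743145.
The centroid is at the centre, 1.115 m below the top of the plate, so y_c = 7 + 1.115 = 8.115 m and h_c = 8.115 × 0.743145 = 6.03062 m.
A = π(1.115)² = 3.90571 m².
Resultant F = γ·h_c·A = 8.55432 × 6.03062 × 3.90571 = 201.487 kN.
I_c = πr⁴/4 = π × 1.115⁴/4 = 1.21392 m⁴.
Centre of pressure: y_p = y_c + I_c/(y_c·A) = 8.115 + 1.21392/(8.115 × 3.90571) = 8.115 + 0.0383002 = 8.1533 m along the plane.
Vertically, h_p = y_p·sinθ = 8.1533 × 0.743145 = 6.05908 m.

h_p = 6.059 m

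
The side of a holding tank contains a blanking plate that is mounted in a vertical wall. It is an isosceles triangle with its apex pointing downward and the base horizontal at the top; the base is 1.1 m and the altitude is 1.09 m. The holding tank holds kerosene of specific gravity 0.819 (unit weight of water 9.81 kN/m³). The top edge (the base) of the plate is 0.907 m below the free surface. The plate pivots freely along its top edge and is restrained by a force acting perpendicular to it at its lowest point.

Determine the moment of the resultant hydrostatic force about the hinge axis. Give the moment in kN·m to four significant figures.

M ≈ 2.541 kN·m

γ = 0.819 × 9.81 = 8.03439 kN/m³.
With the apex down, the centroid sits h/3 = 1.09/3 = 0.363333 m below the base (the top edge), so the centroid depth is h_c = 0.907 + 0.363333 = 1.27033 m.
A = ½ × 1.1 × 1.09 = 0.5995 m².
Resultant F = γ·h_c·A = 8.03439 × 1.27033 × 0.5995 = 6.11869 kN.
I_c = b·h³/36 = 1.1 × 1.09³/36 = 0.0395703 m⁴.
Centre of pressure: y_p = y_c + I_c/(y_c·A) = 1.27033 + 0.0395703/(1.27033 × 0.5995) = 1.27033 + 0.0519593 = 1.32229 m along the plane.
The resultant acts 0.363333 + 0.0519593 = 0.415292 m (along the plate) below the hinge at the top edge, so the moment about the hinge is M = F × 0.415292 = 6.11869 × 0.415292 = 2.54104 kN·m.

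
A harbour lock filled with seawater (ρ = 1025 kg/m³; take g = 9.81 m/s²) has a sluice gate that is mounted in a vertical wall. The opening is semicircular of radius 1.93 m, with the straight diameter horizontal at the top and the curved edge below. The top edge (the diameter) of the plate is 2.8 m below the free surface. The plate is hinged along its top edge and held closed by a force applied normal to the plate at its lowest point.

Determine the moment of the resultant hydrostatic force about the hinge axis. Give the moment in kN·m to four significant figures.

γ = ρg = 1025 × 9.81 / 1000 = 10.05525 kN/m³.
The centroid of a semicircle lies 4r/(3π) = 0.819117 m from the diameter, here below the top edge, so the centroid depth is h_c = 2.8 + 0.819117 = 3.61912 m.
A = πr²/2 = π × 1.93²/2 = 5.85106 m².
Resultant F = γ·h_c·A = 10.05525 × 3.61912 × 5.85106 = 212.927 kN.
I_c = (π/8 − 8/(9π))·r⁴ = 0.109757 × 1.93⁴ = 1.52287 m⁴.
Centre of pressure: y_p = y_c + I_c/(y_c·A) = 3.61912 + 1.52287/(3.61912 × 5.85106) = 3.61912 + 0.071916 = 3.69104 m along the plane.
The resultant acts 0.819117 + 0.071916 = 0.891033 m (along the plate) below the hinge at the top edge, so the moment about the hinge is M = F × 0.891033 = 212.927 × 0.891033 = 189.725 kN·m.

M ≈ 189.7 kN·m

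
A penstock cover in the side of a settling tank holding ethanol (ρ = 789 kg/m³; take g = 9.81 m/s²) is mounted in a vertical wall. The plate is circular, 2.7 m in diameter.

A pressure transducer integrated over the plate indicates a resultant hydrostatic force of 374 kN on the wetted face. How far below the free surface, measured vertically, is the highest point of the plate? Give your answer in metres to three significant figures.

γ = ρg = 789 × 9.81 / 1000 = 7.74009 kN/m³.
A = π(1.35)² = 5.72555 m².
From F = γ·h_c·A, the centroid depth is h_c = 374/(7.74009 × 5.72555) = 8.43934 m.
The centroid is at the centre, 1.35 m below the top of the plate, so the highest point sits at h_top = 8.43934 − 1.35 = 7.08934 m below the surface.

d_top ≈ 7.09 m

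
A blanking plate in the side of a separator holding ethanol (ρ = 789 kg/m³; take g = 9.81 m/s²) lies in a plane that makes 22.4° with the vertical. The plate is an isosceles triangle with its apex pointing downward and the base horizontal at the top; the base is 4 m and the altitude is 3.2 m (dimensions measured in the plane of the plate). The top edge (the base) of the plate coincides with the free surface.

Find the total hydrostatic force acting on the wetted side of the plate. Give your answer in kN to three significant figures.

F ≈ 48.9 kN

γ = ρg = 789 × 9.81 / 1000 = 7.74009 kN/m³.
The plate makes 22.4° with the vertical, i.e. θ = 90° − 22.4° = 67.6° to the horizontal. Measuring y along the incline from the free-surface line, vertical depth h = y·sinθ with sinθ = 0.924546.
With the apex down, the centroid sits h/3 = 3.2/3 = 1.06667 m below the base (the top edge), so y_c = 1.06667 m and h_c = 1.06667 × 0.924546 = 0.986185 m.
A = ½ × 4 × 3.2 = 6.4 m².
Resultant F = γ·h_c·A = 7.74009 × 0.986185 × 6.4 = 48.8522 kN.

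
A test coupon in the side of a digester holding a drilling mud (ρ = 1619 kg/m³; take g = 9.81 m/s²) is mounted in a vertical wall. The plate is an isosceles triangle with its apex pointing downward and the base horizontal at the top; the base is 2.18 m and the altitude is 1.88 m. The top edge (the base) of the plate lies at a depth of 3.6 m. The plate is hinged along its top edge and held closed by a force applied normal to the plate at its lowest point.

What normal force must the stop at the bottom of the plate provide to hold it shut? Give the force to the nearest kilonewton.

P ≈ 49 kN

γ = ρg = 1619 × 9.81 / 1000 = 15.88239 kN/m³.
With the apex down, the centroid sits h/3 = 1.88/3 = 0.626667 m below the base (the top edge), so the centroid depth is h_c = 3.6 + 0.626667 = 4.22667 m.
A = ½ × 2.18 × 1.88 = 2.0492 m².
Resultant F = γ·h_c·A = 15.88239 × 4.22667 × 2.0492 = 137.562 kN.
I_c = b·h³/36 = 2.18 × 1.88³/36 = 0.402372 m⁴.
Centre of pressure: y_p = y_c + I_c/(y_c·A) = 4.22667 + 0.402372/(4.22667 × 2.0492) = 4.22667 + 0.0464563 = 4.27313 m along the plane.
The resultant acts 0.626667 + 0.0464563 = 0.673123 m (along the plate) below the hinge at the top edge, so the moment about the hinge is M = F × 0.673123 = 137.562 × 0.673123 = 92.5961 kN·m.
A normal force at the bottom, 1.88 m from the hinge, must supply this moment: P = 92.5961/1.88 = 49.2532 kN.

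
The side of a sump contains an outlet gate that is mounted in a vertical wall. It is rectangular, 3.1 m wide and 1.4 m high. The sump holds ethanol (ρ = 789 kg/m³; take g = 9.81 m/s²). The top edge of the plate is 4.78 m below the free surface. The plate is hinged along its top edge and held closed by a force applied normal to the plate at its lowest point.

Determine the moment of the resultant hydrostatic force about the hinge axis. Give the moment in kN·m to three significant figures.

γ = ρg = 789 × 9.81 / 1000 = 7.74009 kN/m³.
The centroid lies 1.4/2 = 0.7 m below the top edge, so the centroid depth is h_c = 4.78 + 0.7 = 5.48 m.
A = 3.1 × 1.4 = 4.34 m².
Resultant F = γ·h_c·A = 7.74009 × 5.48 × 4.34 = 184.084 kN.
I_c = b·h³/12 = 3.1 × 1.4³/12 = 0.708867 m⁴.
Centre of pressure: y_p = y_c + I_c/(y_c·A) = 5.48 + 0.708867/(5.48 × 4.34) = 5.48 + 0.0298054 = 5.50981 m along the plane.
The resultant acts 0.7 + 0.0298054 = 0.729805 m (along the plate) below the hinge at the top edge, so the moment about the hinge is M = F × 0.729805 = 184.084 × 0.729805 = 134.345 kN·m.

M ≈ 134 kN·m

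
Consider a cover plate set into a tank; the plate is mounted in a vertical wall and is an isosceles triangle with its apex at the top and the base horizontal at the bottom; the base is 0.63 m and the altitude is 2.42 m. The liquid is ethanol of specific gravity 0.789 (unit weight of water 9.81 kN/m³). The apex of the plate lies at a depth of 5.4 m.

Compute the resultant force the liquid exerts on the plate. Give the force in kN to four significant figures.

F ≈ 41.38 kN

γ = 0.789 × 9.81 = 7.74009 kN/m³.
With the apex up, the centroid sits 2h/3 = 2 × 2.42/3 = 1.61333 m below the apex, so the centroid depth is h_c = 5.4 + 1.61333 = 7.01333 m.
A = ½ × 0.63 × 2.42 = 0.7623 m².
Resultant F = γ·h_c·A = 7.74009 × 7.01333 × 0.7623 = 41.3805 kN.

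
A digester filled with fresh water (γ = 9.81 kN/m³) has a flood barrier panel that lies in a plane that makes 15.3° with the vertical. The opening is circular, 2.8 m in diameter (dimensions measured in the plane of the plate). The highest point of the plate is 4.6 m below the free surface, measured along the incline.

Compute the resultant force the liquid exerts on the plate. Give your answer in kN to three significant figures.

F ≈ 350 kN

γ = 9.81 kN/m³.
The plate makes 15.3° with the vertical, i.e. θ = 90° − 15.3° = 74.7° to the horizontal. Measuring y along the incline from the free-surface line, vertical depth h = y·sinθ with sinθ = 0.964557.
The centroid is at the centre, 1.4 m below the top of the plate, so y_c = 4.6 + 1.4 = 6 m and h_c = 6 × 0.964557 = 5.78734 m.
A = π(1.4)² = 6.15752 m².
Resultant F = γ·h_c·A = 9.81 × 5.78734 × 6.15752 = 349.586 kN.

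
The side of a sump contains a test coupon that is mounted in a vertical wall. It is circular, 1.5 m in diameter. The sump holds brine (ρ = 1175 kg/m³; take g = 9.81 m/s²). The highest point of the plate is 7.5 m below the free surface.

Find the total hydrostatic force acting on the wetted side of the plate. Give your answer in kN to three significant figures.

F ≈ 168 kN

γ = ρg = 1175 × 9.81 / 1000 = 11.52675 kN/m³.
The centroid is at the centre, 0.75 m below the top of the plate, so the centroid depth is h_c = 7.5 + 0.75 = 8.25 m.
A = π(0.75)² = 1.76715 m².
Resultant F = γ·h_c·A = 11.52675 × 8.25 × 1.76715 = 168.048 kN.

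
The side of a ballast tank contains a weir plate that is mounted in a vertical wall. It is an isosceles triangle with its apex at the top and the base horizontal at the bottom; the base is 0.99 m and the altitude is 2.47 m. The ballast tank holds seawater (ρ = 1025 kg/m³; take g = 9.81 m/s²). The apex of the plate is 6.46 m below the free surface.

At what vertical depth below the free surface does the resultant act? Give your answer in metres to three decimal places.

h_p = 8.148 m

γ = ρg = 1025 × 9.81 / 1000 = 10.05525 kN/m³.
With the apex up, the centroid sits 2h/3 = 2 × 2.47/3 = 1.64667 m below the apex, so the centroid depth is h_c = 6.46 + 1.64667 = 8.10667 m.
A = ½ × 0.99 × 2.47 = 1.22265 m².
Resultant F = γ·h_c·A = 10.05525 × 8.10667 × 1.22265 = 99.6638 kN.
I_c = b·h³/36 = 0.99 × 2.47³/36 = 0.414404 m⁴.
Centre of pressure: y_p = y_c + I_c/(y_c·A) = 8.10667 + 0.414404/(8.10667 × 1.22265) = 8.10667 + 0.0418099 = 8.14848 m along the plane.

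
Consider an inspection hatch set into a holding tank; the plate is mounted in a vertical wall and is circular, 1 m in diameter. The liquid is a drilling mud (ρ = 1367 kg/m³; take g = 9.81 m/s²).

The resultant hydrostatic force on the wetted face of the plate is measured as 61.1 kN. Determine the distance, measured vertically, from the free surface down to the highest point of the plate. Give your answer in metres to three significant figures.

γ = ρg = 1367 × 9.81 / 1000 = 13.41027 kN/m³.
A = π(0.5)² = 0.785398 m².
From F = γ·h_c·A, the centroid depth is h_c = 61.1/(13.41027 × 0.785398) = 5.80115 m.
The centroid is at the centre, 0.5 m below the top of the plate, so the highest point sits at h_top = 5.80115 − 0.5 = 5.30115 m below the surface.

d_top ≈ 5.30 m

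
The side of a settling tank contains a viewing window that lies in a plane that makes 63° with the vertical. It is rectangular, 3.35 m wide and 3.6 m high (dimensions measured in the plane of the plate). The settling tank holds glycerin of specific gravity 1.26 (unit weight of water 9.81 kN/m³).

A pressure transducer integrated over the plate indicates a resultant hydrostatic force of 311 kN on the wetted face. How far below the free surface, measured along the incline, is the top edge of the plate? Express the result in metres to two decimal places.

y_top ≈ 2.80 m

γ = 1.26 × 9.81 = 12.3606 kN/m³.
A = 3.35 × 3.6 = 12.06 m².
From F = γ·h_c·A, the centroid depth is h_c = 311/(12.3606 × 12.06) = 2.08628 m.
The plate makes 63° with the vertical, i.e. θ = 90° − 63° = 27° to the horizontal. Measuring y along the incline from the free-surface line, vertical depth h = y·sinθ with sinθ = 0.453990.
Along the incline, y_c = h_c/sinθ = 2.08628/0.453990 = 4.59543 m.
The centroid lies 3.6/2 = 1.8 m below the top edge, so the top edge sits at y_top = 4.59543 − 1.8 = 2.79543 m along the incline.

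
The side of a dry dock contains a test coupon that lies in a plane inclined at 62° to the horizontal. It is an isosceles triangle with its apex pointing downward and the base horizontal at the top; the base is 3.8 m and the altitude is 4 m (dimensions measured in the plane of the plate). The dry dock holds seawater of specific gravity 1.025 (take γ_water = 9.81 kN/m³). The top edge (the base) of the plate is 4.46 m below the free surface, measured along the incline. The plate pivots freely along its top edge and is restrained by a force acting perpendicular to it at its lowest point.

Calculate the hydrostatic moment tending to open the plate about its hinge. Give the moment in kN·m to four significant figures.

M ≈ 581.2 kN·m

γ = 1.025 × 9.81 = 10.05525 kN/m³.
Let θ = 62° be the plate's angle to the horizontal; measure y along the incline from where the plane meets the free surface. Vertical depth h = y·sinθ with sinθ = 0.882948.
With the apex down, the centroid sits h/3 = 4/3 = 1.33333 m below the base (the top edge), so y_c = 4.46 + 1.33333 = 5.79333 m and h_c = 5.79333 × 0.882948 = 5.11521 m.
A = ½ × 3.8 × 4 = 7.6 m².
Resultant F = γ·h_c·A = 10.05525 × 5.11521 × 7.6 = 390.904 kN.
I_c = b·h³/36 = 3.8 × 4³/36 = 6.75556 m⁴.
Centre of pressure: y_p = y_c + I_c/(y_c·A) = 5.79333 + 6.75556/(5.79333 × 7.6) = 5.79333 + 0.153433 = 5.94676 m along the plane.
The resultant acts 1.33333 + 0.153433 = 1.48676 m (along the plate) below the hinge at the top edge, so the moment about the hinge is M = F × 1.48676 = 390.904 × 1.48676 = 581.18 kN·m.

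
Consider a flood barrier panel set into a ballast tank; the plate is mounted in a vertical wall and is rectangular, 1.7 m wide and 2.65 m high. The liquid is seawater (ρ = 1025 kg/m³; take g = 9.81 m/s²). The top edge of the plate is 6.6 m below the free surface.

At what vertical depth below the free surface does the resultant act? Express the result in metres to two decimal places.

h_p = 8.00 m

γ = ρg = 1025 × 9.81 / 1000 = 10.05525 kN/m³.
The centroid lies 2.65/2 = 1.325 m below the top edge, so the centroid depth is h_c = 6.6 + 1.325 = 7.925 m.
A = 1.7 × 2.65 = 4.505 m².
Resultant F = γ·h_c·A = 10.05525 × 7.925 × 4.505 = 358.994 kN.
I_c = b·h³/12 = 1.7 × 2.65³/12 = 2.63636 m⁴.
Centre of pressure: y_p = y_c + I_c/(y_c·A) = 7.925 + 2.63636/(7.925 × 4.505) = 7.925 + 0.0738432 = 7.99884 m along the plane.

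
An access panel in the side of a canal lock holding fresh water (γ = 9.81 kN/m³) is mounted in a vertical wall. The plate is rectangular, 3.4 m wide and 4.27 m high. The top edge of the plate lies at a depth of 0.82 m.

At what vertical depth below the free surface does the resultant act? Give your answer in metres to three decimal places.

h_p = 3.469 m

γ = 9.81 kN/m³.
The centroid lies 4.27/2 = 2.135 m below the top edge, so the centroid depth is h_c = 0.82 + 2.135 = 2.955 m.
A = 3.4 × 4.27 = 14.518 m².
Resultant F = γ·h_c·A = 9.81 × 2.955 × 14.518 = 420.856 kN.
I_c = b·h³/12 = 3.4 × 4.27³/12 = 22.0588 m⁴.
Centre of pressure: y_p = y_c + I_c/(y_c·A) = 2.955 + 22.0588/(2.955 × 14.518) = 2.955 + 0.514183 = 3.46918 m along the plane.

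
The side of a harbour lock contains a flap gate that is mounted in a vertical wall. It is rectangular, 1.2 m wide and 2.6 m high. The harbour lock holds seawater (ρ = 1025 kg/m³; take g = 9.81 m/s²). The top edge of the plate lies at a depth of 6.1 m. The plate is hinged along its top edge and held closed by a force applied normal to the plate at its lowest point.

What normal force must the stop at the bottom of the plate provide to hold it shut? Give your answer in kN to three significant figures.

γ = ρg = 1025 × 9.81 / 1000 = 10.05525 kN/m³.
The centroid lies 2.6/2 = 1.3 m below the top edge, so the centroid depth is h_c = 6.1 + 1.3 = 7.4 m.
A = 1.2 × 2.6 = 3.12 m².
Resultant F = γ·h_c·A = 10.05525 × 7.4 × 3.12 = 232.156 kN.
I_c = b·h³/12 = 1.2 × 2.6³/12 = 1.7576 m⁴.
Centre of pressure: y_p = y_c + I_c/(y_c·A) = 7.4 + 1.7576/(7.4 × 3.12) = 7.4 + 0.0761261 = 7.47613 m along the plane.
The resultant acts 1.3 + 0.0761261 = 1.37613 m (along the plate) below the hinge at the top edge, so the moment about the hinge is M = F × 1.37613 = 232.156 × 1.37613 = 319.477 kN·m.
A normal force at the bottom, 2.6 m from the hinge, must supply this moment: P = 319.477/2.6 = 122.876 kN.

P ≈ 123 kN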